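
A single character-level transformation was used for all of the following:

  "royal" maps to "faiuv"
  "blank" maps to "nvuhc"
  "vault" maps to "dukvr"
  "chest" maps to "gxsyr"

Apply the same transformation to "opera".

atsfu

r(17)→f(5) and o(14)→a(0) fit y≡19x+20 (mod 26); the inverse of 19 mod 26 is 11. Each letter's alphabet position (a=0..z=25) is mapped through 19·x+20 mod 26 — an affine cipher.
For opera: o(14)→19·14+20≡0=a; p(15)→19·15+20≡19=t; e(4)→19·4+20≡18=s; r(17)→19·17+20≡5=f; a(0)→19·0+20≡20=u (all mod 26).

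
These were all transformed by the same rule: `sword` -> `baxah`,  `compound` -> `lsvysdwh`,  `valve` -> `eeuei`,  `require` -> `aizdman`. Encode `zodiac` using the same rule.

ismrel

The shifts repeat in a cycle of length 3: positions 0,1,… shift by +9, +4, +9, then the pattern repeats.
Applying it to zodiac: z+9=i, o+4=s, d+9=m, i+9=r, a+4=e, c+9=l.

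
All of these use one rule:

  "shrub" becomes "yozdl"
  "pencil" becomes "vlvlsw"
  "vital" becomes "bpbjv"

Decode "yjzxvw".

scroll

In shrub: s→y is +6, h→o is +7, r→z is +8, u→d is +9 — the shift increases by 1 each position. The shift increases by 1 at each position, starting from +6: 6, 7, 8, ….
Undoing it on yjzxvw: y−6=s, j−7=c, z−8=r, x−9=o, v−10=l, w−11=l.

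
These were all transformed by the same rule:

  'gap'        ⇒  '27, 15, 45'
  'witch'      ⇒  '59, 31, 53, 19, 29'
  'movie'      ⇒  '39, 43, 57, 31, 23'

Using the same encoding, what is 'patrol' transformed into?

g(#7)→27 and a(#1)→15: differences scale by 2, so n = 2·pos + 13. The formula is n = 2×(alphabet index, a=1) + 13.
On patrol: p=16→45, a=1→15, t=20→53, r=18→49, o=15→43, l=12→37.

45, 15, 53, 49, 43, 37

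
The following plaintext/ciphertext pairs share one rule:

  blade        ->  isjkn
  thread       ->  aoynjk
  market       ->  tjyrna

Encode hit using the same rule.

The rule splits by letter class: vowels +9, consonants +7.
On hit: h(cons)+7=o, i(vowel)+9=r, t(cons)+7=a.

ora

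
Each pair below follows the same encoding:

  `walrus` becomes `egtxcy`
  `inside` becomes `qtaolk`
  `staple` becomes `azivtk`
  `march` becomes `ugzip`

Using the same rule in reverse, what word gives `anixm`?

share

The shifts repeat in a cycle of length 2: positions 0,1,… shift by +8, +6, then the pattern repeats.
Undoing it on anixm: a−8=s, n−6=h, i−8=a, x−6=r, m−8=e.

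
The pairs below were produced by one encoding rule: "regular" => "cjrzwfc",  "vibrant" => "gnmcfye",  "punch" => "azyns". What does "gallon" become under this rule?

The rule splits by letter class: vowels +5, consonants +11.
For gallon: g(cons)+11=r, a(vowel)+5=f, l(cons)+11=w, l(cons)+11=w, o(vowel)+5=t, n(cons)+11=y.

rfwwty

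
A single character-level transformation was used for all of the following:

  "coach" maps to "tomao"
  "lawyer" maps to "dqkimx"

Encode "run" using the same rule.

The output letters match the input read backwards, each shifted +12: coach reversed is hcaoc. Read the word backwards and shift each letter +12.
On run: reverse → nur; then shift: n+12=z, u+12=g, r+12=d.

zgd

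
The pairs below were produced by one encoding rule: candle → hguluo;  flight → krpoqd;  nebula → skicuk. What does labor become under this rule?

qgiwa

Each letter shifts forward by (position + 5), i.e. 5, 6, 7, … — the shift grows by one for each successive letter.
On labor: l+5=q, a+6=g, b+7=i, o+8=w, r+9=a.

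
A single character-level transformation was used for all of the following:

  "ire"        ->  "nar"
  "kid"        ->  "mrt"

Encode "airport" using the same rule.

caxyarj

The output letters match the input read backwards, each shifted +9: ire reversed is eri. Two steps: reverse the string, then apply a Caesar shift of +9.
Applying it to airport: reverse → tropria; then shift: t+9=c, r+9=a, o+9=x, p+9=y, r+9=a, i+9=r, a+9=j.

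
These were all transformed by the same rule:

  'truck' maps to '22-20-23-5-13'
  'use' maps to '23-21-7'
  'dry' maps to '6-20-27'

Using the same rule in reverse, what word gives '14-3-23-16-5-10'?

launch

Letters become their 1-based position plus 2 (so a→3, b→4, …).
Undoing it on 14-3-23-16-5-10: 14→(14−2)÷1=12=l, 3→(3−2)÷1=1=a, 23→(23−2)÷1=21=u, 16→(16−2)÷1=14=n, 5→(5−2)÷1=3=c, 10→(10−2)÷1=8=h.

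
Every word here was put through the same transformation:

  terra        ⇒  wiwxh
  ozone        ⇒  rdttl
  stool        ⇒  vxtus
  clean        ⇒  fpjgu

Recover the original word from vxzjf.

In terra: t→w is +3, e→i is +4, r→w is +5, r→x is +6 — the shift increases by 1 each position. The shift increases by 1 at each position, starting from +3: 3, 4, 5, ….
Decoding vxzjf: v−3=s, x−4=t, z−5=u, j−6=d, f−7=y.

study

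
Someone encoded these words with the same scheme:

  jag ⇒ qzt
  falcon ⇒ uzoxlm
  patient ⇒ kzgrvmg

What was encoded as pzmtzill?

Each pair mirrors across the alphabet (j↔q, a↔z, g↔t): positions sum to 25. Letters are reflected about the middle of the alphabet (position → 25−position): Atbash.
Undoing it on pzmtzill: p↔k, z↔a, m↔n, t↔g, z↔a, i↔r, l↔o, l↔o.

kangaroo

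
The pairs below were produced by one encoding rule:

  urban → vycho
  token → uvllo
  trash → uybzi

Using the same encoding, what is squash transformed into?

Shifts by position in urban: pos 0: u→v (+1), pos 1: r→y (+7), pos 2: b→c (+1), pos 3: a→h (+7) — repeating every 2. It's a Vigenère-style cipher with numeric key [1,7]: position i shifts by key[i mod 2].
Applying it to squash: s+1=t, q+7=x, u+1=v, a+7=h, s+1=t, h+7=o.

txvhto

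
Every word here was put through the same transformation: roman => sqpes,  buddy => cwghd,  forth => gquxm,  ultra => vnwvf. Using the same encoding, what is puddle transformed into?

qwghqk

In roman: r→s is +1, o→q is +2, m→p is +3, a→e is +4 — the shift increases by 1 each position. Each letter shifts forward by (position + 1), i.e. 1, 2, 3, … — the shift grows by one for each successive letter.
On puddle: p+1=q, u+2=w, d+3=g, d+4=h, l+5=q, e+6=k.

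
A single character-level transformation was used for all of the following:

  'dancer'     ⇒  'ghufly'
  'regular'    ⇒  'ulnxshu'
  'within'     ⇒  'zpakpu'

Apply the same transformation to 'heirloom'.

A repeating key of period 3 is used — shifts +3, +7, +7 over and over.
Applying it to heirloom: h+3=k, e+7=l, i+7=p, r+3=u, l+7=s, o+7=v, o+3=r, m+7=t.

klpusvrt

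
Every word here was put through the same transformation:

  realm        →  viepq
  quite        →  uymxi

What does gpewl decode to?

It's a constant shift of +4 (ROT4).
Reversing it on gpewl: g−4=c, p−4=l, e−4=a, w−4=s, l−4=h.

clash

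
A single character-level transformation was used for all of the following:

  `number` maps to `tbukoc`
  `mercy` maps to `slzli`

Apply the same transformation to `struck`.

In number: n→t is +6, u→b is +7, m→u is +8, b→k is +9 — the shift increases by 1 each position. The shift increases by 1 at each position, starting from +6: 6, 7, 8, ….
For struck: s+6=y, t+7=a, r+8=z, u+9=d, c+10=m, k+11=v.

yazdmv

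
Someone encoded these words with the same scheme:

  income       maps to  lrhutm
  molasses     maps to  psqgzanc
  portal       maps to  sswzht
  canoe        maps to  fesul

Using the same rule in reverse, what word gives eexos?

basil

In income: i→l is +3, n→r is +4, c→h is +5, o→u is +6 — the shift increases by 1 each position. The shift increases by 1 at each position, starting from +3: 3, 4, 5, ….
Undoing it on eexos: e−3=b, e−4=a, x−5=s, o−6=i, s−7=l.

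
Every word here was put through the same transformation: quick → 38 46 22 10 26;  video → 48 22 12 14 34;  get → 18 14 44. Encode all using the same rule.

6 28 28

q(#17)→38 and u(#21)→46: differences scale by 2, so n = 2·pos + 4. With a=1..z=26, the number is 2·pos + 4.
Applying it to all: a=1→6, l=12→28, l=12→28.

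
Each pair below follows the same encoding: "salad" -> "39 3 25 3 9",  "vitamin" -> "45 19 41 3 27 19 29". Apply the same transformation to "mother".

27 31 41 17 11 37

The formula is n = 2×(alphabet index, a=1) + 1.
Applying it to mother: m=13→27, o=15→31, t=20→41, h=8→17, e=5→11, r=18→37.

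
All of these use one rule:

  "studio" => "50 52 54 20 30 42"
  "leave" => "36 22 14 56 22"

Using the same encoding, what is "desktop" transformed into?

20 22 50 34 52 42 44

s(#19)→50 and t(#20)→52: differences scale by 2, so n = 2·pos + 12. With a=1..z=26, the number is 2·pos + 12.
Applying it to desktop: d=4→20, e=5→22, s=19→50, k=11→34, t=20→52, o=15→42, p=16→44.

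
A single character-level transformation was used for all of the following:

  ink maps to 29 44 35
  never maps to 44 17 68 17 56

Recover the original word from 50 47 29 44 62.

With a=1..z=26, the number is 3·pos + 2.
Reversing it on 50 47 29 44 62: 50→(50−2)÷3=16=p, 47→(47−2)÷3=15=o, 29→(29−2)÷3=9=i, 44→(44−2)÷3=14=n, 62→(62−2)÷3=20=t.

point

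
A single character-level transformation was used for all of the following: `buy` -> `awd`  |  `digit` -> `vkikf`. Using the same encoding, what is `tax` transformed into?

The output letters match the input read backwards, each shifted +2: buy reversed is yub. Read the word backwards and shift each letter +2.
For tax: reverse → xat; then shift: x+2=z, a+2=c, t+2=v.

zcv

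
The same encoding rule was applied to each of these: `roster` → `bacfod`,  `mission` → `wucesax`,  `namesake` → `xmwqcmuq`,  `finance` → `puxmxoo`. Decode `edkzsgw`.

uranium

Shifts by position in roster: pos 0: r→b (+10), pos 1: o→a (+12), pos 2: s→c (+10), pos 3: t→f (+12) — repeating every 2. It's a Vigenère-style cipher with numeric key [10,12]: position i shifts by key[i mod 2].
Decoding edkzsgw: e−10=u, d−12=r, k−10=a, z−12=n, s−10=i, g−12=u, w−10=m.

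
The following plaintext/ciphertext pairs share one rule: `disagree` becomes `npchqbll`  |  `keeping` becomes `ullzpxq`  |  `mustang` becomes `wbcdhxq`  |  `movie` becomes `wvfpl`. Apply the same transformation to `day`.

Two shifts are in play — +7 for a/e/i/o/u, +10 for every other letter.
For day: d(cons)+10=n, a(vowel)+7=h, y(cons)+10=i.

nhi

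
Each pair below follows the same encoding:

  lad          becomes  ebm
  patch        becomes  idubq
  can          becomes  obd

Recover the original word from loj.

ink

The output letters match the input read backwards, each shifted +1: lad reversed is dal. The word is reversed, then every letter is shifted forward by 1.
Undoing it on loj: shift back: l−1=k, o−1=n, j−1=i → kni; then reverse → ink.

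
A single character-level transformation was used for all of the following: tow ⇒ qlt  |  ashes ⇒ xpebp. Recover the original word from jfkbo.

Compare letters: t→q is +23, o→l is +23, w→t is +23 — a constant shift. It's a constant shift of +23 (ROT23).
Reversing it on jfkbo: j−23=m, f−23=i, k−23=n, b−23=e, o−23=r.

miner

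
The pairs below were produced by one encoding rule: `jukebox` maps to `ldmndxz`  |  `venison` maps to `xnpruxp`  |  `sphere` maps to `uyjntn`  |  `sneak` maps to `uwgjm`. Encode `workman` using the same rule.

The shifts repeat in a cycle of length 2: positions 0,1,… shift by +2, +9, then the pattern repeats.
On workman: w+2=y, o+9=x, r+2=t, k+9=t, m+2=o, a+9=j, n+2=p.

yxttojp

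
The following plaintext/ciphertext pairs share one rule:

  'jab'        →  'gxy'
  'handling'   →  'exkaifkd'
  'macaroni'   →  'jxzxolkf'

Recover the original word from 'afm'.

Compare letters: j→g is +23, a→x is +23, b→y is +23 — a constant shift. It's a constant shift of +23 (ROT23).
Undoing it on afm: a−23=d, f−23=i, m−23=p.

dip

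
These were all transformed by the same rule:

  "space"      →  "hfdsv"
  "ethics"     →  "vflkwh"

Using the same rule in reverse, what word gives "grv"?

The output letters match the input read backwards, each shifted +3: space reversed is ecaps. Read the word backwards and shift each letter +3.
Decoding grv: shift back: g−3=d, r−3=o, v−3=s → dos; then reverse → sod.

sod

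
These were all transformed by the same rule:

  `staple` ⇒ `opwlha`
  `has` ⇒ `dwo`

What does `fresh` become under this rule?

bnaod

This is a Caesar cipher with shift 22.
On fresh: f+22=b, r+22=n, e+22=a, s+22=o, h+22=d.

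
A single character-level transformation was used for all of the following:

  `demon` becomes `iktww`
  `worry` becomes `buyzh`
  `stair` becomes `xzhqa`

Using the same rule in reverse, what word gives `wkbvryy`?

reunion

The shift increases by 1 at each position, starting from +5: 5, 6, 7, ….
Undoing it on wkbvryy: w−5=r, k−6=e, b−7=u, v−8=n, r−9=i, y−10=o, y−11=n.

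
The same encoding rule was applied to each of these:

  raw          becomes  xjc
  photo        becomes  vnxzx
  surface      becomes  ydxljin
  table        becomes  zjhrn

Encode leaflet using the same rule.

The shift depends on letter class: consonant r→x is +6, but vowel a→j is +9. The rule splits by letter class: vowels +9, consonants +6.
Applying it to leaflet: l(cons)+6=r, e(vowel)+9=n, a(vowel)+9=j, f(cons)+6=l, l(cons)+6=r, e(vowel)+9=n, t(cons)+6=z.

rnjlrnz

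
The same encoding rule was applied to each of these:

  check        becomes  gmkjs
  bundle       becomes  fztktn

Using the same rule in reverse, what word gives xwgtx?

tramp

In check: c→g is +4, h→m is +5, e→k is +6, c→j is +7 — the shift increases by 1 each position. The shift increases by 1 at each position, starting from +4: 4, 5, 6, ….
Undoing it on xwgtx: x−4=t, w−5=r, g−6=a, t−7=m, x−8=p.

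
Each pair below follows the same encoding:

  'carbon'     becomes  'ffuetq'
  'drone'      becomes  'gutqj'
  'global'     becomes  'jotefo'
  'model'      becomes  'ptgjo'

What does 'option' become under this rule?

tswntq

Vowels shift forward by 5 and consonants shift forward by 3.
For option: o(vowel)+5=t, p(cons)+3=s, t(cons)+3=w, i(vowel)+5=n, o(vowel)+5=t, n(cons)+3=q.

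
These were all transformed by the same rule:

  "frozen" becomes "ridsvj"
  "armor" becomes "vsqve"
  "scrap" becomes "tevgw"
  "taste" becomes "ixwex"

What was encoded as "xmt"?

The output letters match the input read backwards, each shifted +4: frozen reversed is nezorf. The word is reversed, then every letter is shifted forward by 4.
Decoding xmt: shift back: x−4=t, m−4=i, t−4=p → tip; then reverse → pit.

pit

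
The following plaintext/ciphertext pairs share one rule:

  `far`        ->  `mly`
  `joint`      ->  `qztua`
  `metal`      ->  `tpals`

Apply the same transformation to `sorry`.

zzyyf

The shift depends on letter class: consonant f→m is +7, but vowel a→l is +11. Two shifts are in play — +11 for a/e/i/o/u, +7 for every other letter.
Applying it to sorry: s(cons)+7=z, o(vowel)+11=z, r(cons)+7=y, r(cons)+7=y, y(cons)+7=f.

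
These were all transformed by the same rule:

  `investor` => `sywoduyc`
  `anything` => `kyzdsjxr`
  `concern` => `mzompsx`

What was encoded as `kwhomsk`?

Shifts by position in investor: pos 0: i→s (+10), pos 1: n→y (+11), pos 2: v→w (+1), pos 3: e→o (+10), pos 4: s→d (+11), pos 5: t→u (+1) — repeating every 3. It's a Vigenère-style cipher with numeric key [10,11,1]: position i shifts by key[i mod 3].
Decoding kwhomsk: k−10=a, w−11=l, h−1=g, o−10=e, m−11=b, s−1=r, k−10=a.

algebra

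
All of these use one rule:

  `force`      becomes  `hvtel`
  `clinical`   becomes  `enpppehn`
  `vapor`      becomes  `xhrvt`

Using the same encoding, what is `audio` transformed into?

The shift depends on letter class: consonant f→h is +2, but vowel o→v is +7. The rule splits by letter class: vowels +7, consonants +2.
For audio: a(vowel)+7=h, u(vowel)+7=b, d(cons)+2=f, i(vowel)+7=p, o(vowel)+7=v.

hbfpv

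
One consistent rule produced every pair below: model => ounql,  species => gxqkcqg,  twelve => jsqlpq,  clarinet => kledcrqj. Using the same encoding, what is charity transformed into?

kzedcjy

m(12)→o(14) and o(14)→u(20) fit y≡3x+4 (mod 26); the inverse of 3 mod 26 is 9. Each letter's alphabet position (a=0..z=25) is mapped through 3·x+4 mod 26 — an affine cipher.
For charity: c(2)→3·2+4≡10=k; h(7)→3·7+4≡25=z; a(0)→3·0+4≡4=e; r(17)→3·17+4≡3=d; i(8)→3·8+4≡2=c; t(19)→3·19+4≡9=j; y(24)→3·24+4≡24=y (all mod 26).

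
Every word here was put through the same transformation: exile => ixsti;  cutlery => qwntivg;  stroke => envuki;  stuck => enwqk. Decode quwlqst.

council

e(4)→i(8) and x(23)→x(23) fit y≡9x+24 (mod 26); the inverse of 9 mod 26 is 3. Treating letters as 0–25, the rule is x ↦ 9x + 24 (mod 26).
Reversing it on quwlqst: q(16)→3·(16−24)≡2=c; u(20)→3·(20−24)≡14=o; w(22)→3·(22−24)≡20=u; l(11)→3·(11−24)≡13=n; q(16)→3·(16−24)≡2=c; s(18)→3·(18−24)≡8=i; t(19)→3·(19−24)≡11=l (all mod 26).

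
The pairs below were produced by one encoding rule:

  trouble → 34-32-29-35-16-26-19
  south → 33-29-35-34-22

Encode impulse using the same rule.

23-27-30-35-26-33-19

t is letter #20 and maps to 34: an offset of 14. Letters become their 1-based position plus 14 (so a→15, b→16, …).
On impulse: i=9→23, m=13→27, p=16→30, u=21→35, l=12→26, s=19→33, e=5→19.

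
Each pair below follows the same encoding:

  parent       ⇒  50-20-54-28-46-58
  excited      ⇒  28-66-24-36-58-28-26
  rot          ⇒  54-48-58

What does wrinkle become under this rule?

64-54-36-46-40-42-28

p(#16)→50 and a(#1)→20: differences scale by 2, so n = 2·pos + 18. The formula is n = 2×(alphabet index, a=1) + 18.
Applying it to wrinkle: w=23→64, r=18→54, i=9→36, n=14→46, k=11→40, l=12→42, e=5→28.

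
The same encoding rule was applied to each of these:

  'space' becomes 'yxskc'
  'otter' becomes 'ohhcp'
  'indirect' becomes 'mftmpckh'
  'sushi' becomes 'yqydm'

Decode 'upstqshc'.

s(18)→y(24) and p(15)→x(23) fit y≡9x+18 (mod 26); the inverse of 9 mod 26 is 3. This is an affine cipher: with a=0,…,z=25, each position x becomes (9x+18) mod 26.
Decoding upstqshc: u(20)→3·(20−18)≡6=g; p(15)→3·(15−18)≡17=r; s(18)→3·(18−18)≡0=a; t(19)→3·(19−18)≡3=d; q(16)→3·(16−18)≡20=u; s(18)→3·(18−18)≡0=a; h(7)→3·(7−18)≡19=t; c(2)→3·(2−18)≡4=e (all mod 26).

graduate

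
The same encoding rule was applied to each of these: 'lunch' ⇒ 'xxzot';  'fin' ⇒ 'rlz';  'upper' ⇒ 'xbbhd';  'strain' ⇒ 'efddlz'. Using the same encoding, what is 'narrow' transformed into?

zdddri

The shift depends on letter class: consonant l→x is +12, but vowel u→x is +3. The rule splits by letter class: vowels +3, consonants +12.
On narrow: n(cons)+12=z, a(vowel)+3=d, r(cons)+12=d, r(cons)+12=d, o(vowel)+3=r, w(cons)+12=i.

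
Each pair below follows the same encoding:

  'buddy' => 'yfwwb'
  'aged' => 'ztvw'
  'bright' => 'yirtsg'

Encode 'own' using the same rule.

ldm

This is the alphabet-reversal cipher (Atbash): a becomes z, b becomes y, etc.
For own: o↔l, w↔d, n↔m.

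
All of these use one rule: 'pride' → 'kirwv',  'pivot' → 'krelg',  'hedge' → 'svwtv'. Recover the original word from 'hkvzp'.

Each pair mirrors across the alphabet (p↔k, r↔i, i↔r): positions sum to 25. This is the alphabet-reversal cipher (Atbash): a becomes z, b becomes y, etc.
Reversing it on hkvzp: h↔s, k↔p, v↔e, z↔a, p↔k.

speak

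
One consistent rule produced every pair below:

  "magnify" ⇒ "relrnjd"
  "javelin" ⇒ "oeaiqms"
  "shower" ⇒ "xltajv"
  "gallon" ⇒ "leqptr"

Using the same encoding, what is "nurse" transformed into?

Shifts by position in magnify: pos 0: m→r (+5), pos 1: a→e (+4), pos 2: g→l (+5), pos 3: n→r (+4) — repeating every 2. A repeating key of period 2 is used — shifts +5, +4 over and over.
On nurse: n+5=s, u+4=y, r+5=w, s+4=w, e+5=j.

sywwj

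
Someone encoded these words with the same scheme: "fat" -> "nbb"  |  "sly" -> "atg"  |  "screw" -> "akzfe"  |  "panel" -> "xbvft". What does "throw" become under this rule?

The shift depends on letter class: consonant f→n is +8, but vowel a→b is +1. Vowels shift forward by 1 and consonants shift forward by 8.
Applying it to throw: t(cons)+8=b, h(cons)+8=p, r(cons)+8=z, o(vowel)+1=p, w(cons)+8=e.

bpzpe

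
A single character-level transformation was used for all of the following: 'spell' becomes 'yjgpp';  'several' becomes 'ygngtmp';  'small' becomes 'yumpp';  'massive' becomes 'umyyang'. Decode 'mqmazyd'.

Treating letters as 0–25, the rule is x ↦ 5x + 12 (mod 26).
Undoing it on mqmazyd: m(12)→21·(12−12)≡0=a; q(16)→21·(16−12)≡6=g; m(12)→21·(12−12)≡0=a; a(0)→21·(0−12)≡8=i; z(25)→21·(25−12)≡13=n; y(24)→21·(24−12)≡18=s; d(3)→21·(3−12)≡19=t (all mod 26).

against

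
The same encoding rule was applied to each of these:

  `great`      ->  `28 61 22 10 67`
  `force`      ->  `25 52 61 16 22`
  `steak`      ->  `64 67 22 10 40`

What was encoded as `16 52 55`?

cop

g(#7)→28 and r(#18)→61: differences scale by 3, so n = 3·pos + 7. The formula is n = 3×(alphabet index, a=1) + 7.
Undoing it on 16 52 55: 16→(16−7)÷3=3=c, 52→(52−7)÷3=15=o, 55→(55−7)÷3=16=p.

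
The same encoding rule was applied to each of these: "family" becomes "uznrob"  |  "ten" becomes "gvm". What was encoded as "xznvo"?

camel

This is the alphabet-reversal cipher (Atbash): a becomes z, b becomes y, etc.
Reversing it on xznvo: x↔c, z↔a, n↔m, v↔e, o↔l.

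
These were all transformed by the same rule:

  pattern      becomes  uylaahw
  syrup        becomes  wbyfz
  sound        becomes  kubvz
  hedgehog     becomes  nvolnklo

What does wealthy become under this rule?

Read the word backwards and shift each letter +7.
On wealthy: reverse → yhtlaew; then shift: y+7=f, h+7=o, t+7=a, l+7=s, a+7=h, e+7=l, w+7=d.

foashld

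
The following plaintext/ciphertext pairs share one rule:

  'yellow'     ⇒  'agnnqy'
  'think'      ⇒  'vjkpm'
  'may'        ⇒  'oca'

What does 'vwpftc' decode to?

Compare letters: y→a is +2, e→g is +2, l→n is +2 — a constant shift. It's a constant shift of +2 (ROT2).
Reversing it on vwpftc: v−2=t, w−2=u, p−2=n, f−2=d, t−2=r, c−2=a.

tundra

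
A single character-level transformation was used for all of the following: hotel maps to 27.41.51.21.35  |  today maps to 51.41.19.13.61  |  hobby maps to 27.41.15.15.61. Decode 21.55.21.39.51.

event

h(#8)→27 and o(#15)→41: differences scale by 2, so n = 2·pos + 11. Each letter becomes 2×(its alphabet position, a=1..z=26) + 11.
Reversing it on 21.55.21.39.51: 21→(21−11)÷2=5=e, 55→(55−11)÷2=22=v, 21→(21−11)÷2=5=e, 39→(39−11)÷2=14=n, 51→(51−11)÷2=20=t.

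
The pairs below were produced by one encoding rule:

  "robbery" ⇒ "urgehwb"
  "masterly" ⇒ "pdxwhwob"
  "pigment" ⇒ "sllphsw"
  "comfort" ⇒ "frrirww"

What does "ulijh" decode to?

ridge

Shifts by position in robbery: pos 0: r→u (+3), pos 1: o→r (+3), pos 2: b→g (+5), pos 3: b→e (+3), pos 4: e→h (+3), pos 5: r→w (+5) — repeating every 3. A repeating key of period 3 is used — shifts +3, +3, +5 over and over.
Undoing it on ulijh: u−3=r, l−3=i, i−5=d, j−3=g, h−3=e.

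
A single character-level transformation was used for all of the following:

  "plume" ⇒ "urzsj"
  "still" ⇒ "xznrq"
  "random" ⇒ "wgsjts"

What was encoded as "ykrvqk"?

Shifts by position in plume: pos 0: p→u (+5), pos 1: l→r (+6), pos 2: u→z (+5), pos 3: m→s (+6) — repeating every 2. A repeating key of period 2 is used — shifts +5, +6 over and over.
Undoing it on ykrvqk: y−5=t, k−6=e, r−5=m, v−6=p, q−5=l, k−6=e.

temple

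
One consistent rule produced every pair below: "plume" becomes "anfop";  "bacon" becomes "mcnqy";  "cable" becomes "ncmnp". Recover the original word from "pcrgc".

Shifts by position in plume: pos 0: p→a (+11), pos 1: l→n (+2), pos 2: u→f (+11), pos 3: m→o (+2) — repeating every 2. It's a Vigenère-style cipher with numeric key [11,2]: position i shifts by key[i mod 2].
Decoding pcrgc: p−11=e, c−2=a, r−11=g, g−2=e, c−11=r.

eager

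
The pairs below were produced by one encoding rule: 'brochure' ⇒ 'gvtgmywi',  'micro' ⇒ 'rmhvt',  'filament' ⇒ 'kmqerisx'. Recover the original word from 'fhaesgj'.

Shifts by position in brochure: pos 0: b→g (+5), pos 1: r→v (+4), pos 2: o→t (+5), pos 3: c→g (+4) — repeating every 2. A repeating key of period 2 is used — shifts +5, +4 over and over.
Reversing it on fhaesgj: f−5=a, h−4=d, a−5=v, e−4=a, s−5=n, g−4=c, j−5=e.

advance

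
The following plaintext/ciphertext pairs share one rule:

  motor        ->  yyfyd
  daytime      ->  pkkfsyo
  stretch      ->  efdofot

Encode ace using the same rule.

koo

The shift depends on letter class: consonant m→y is +12, but vowel o→y is +10. Vowels shift forward by 10 and consonants shift forward by 12.
Applying it to ace: a(vowel)+10=k, c(cons)+12=o, e(vowel)+10=o.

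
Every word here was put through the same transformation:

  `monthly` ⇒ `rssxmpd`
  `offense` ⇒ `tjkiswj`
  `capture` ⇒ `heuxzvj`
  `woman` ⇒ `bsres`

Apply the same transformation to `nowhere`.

ssbljvj

Shifts by position in monthly: pos 0: m→r (+5), pos 1: o→s (+4), pos 2: n→s (+5), pos 3: t→x (+4) — repeating every 2. A repeating key of period 2 is used — shifts +5, +4 over and over.
Applying it to nowhere: n+5=s, o+4=s, w+5=b, h+4=l, e+5=j, r+4=v, e+5=j.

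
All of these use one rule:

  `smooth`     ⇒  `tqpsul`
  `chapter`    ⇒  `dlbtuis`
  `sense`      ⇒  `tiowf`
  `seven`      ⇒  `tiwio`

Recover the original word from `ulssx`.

The shifts repeat in a cycle of length 2: positions 0,1,… shift by +1, +4, then the pattern repeats.
Decoding ulssx: u−1=t, l−4=h, s−1=r, s−4=o, x−1=w.

throw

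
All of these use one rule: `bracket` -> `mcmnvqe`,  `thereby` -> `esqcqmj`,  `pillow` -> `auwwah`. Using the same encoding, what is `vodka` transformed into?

gaovm

The shift depends on letter class: consonant b→m is +11, but vowel a→m is +12. Two shifts are in play — +12 for a/e/i/o/u, +11 for every other letter.
For vodka: v(cons)+11=g, o(vowel)+12=a, d(cons)+11=o, k(cons)+11=v, a(vowel)+12=m.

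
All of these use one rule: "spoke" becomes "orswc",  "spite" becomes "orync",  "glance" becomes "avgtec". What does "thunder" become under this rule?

s(18)→o(14) and p(15)→r(17) fit y≡25x+6 (mod 26); the inverse of 25 mod 26 is 25. This is an affine cipher: with a=0,…,z=25, each position x becomes (25x+6) mod 26.
On thunder: t(19)→25·19+6≡13=n; h(7)→25·7+6≡25=z; u(20)→25·20+6≡12=m; n(13)→25·13+6≡19=t; d(3)→25·3+6≡3=d; e(4)→25·4+6≡2=c; r(17)→25·17+6≡15=p (all mod 26).

nzmtdcp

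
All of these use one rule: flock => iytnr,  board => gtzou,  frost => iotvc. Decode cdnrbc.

f(5)→i(8) and l(11)→y(24) fit y≡7x+25 (mod 26); the inverse of 7 mod 26 is 15. This is an affine cipher: with a=0,…,z=25, each position x becomes (7x+25) mod 26.
Undoing it on cdnrbc: c(2)→15·(2−25)≡19=t; d(3)→15·(3−25)≡8=i; n(13)→15·(13−25)≡2=c; r(17)→15·(17−25)≡10=k; b(1)→15·(1−25)≡4=e; c(2)→15·(2−25)≡19=t (all mod 26).

ticket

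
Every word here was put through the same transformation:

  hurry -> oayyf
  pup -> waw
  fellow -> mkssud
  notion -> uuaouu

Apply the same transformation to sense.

The shift depends on letter class: consonant h→o is +7, but vowel u→a is +6. Vowels shift forward by 6 and consonants shift forward by 7.
On sense: s(cons)+7=z, e(vowel)+6=k, n(cons)+7=u, s(cons)+7=z, e(vowel)+6=k.

zkuzk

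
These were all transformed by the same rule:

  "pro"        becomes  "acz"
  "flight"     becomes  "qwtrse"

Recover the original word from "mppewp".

Compare letters: p→a is +11, r→c is +11, o→z is +11 — a constant shift. This is a Caesar cipher with shift 11.
Decoding mppewp: m−11=b, p−11=e, p−11=e, e−11=t, w−11=l, p−11=e.

beetle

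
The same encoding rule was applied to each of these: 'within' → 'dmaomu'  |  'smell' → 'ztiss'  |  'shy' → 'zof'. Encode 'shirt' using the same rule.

The shift depends on letter class: consonant w→d is +7, but vowel i→m is +4. The rule splits by letter class: vowels +4, consonants +7.
Applying it to shirt: s(cons)+7=z, h(cons)+7=o, i(vowel)+4=m, r(cons)+7=y, t(cons)+7=a.

zomya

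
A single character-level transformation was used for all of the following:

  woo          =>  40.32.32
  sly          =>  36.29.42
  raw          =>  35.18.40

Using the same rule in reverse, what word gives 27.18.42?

jay

w is letter #23 and maps to 40: an offset of 17. Letters become their 1-based position plus 17 (so a→18, b→19, …).
Reversing it on 27.18.42: 27→(27−17)÷1=10=j, 18→(18−17)÷1=1=a, 42→(42−17)÷1=25=y.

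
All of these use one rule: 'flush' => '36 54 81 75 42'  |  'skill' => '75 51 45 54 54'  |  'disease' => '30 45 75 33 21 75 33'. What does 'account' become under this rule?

21 27 27 63 81 60 78

The formula is n = 3×(alphabet index, a=1) + 18.
Applying it to account: a=1→21, c=3→27, c=3→27, o=15→63, u=21→81, n=14→60, t=20→78.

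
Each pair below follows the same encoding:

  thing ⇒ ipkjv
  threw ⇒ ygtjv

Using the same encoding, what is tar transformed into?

The output letters match the input read backwards, each shifted +2: thing reversed is gniht. The word is reversed, then every letter is shifted forward by 2.
For tar: reverse → rat; then shift: r+2=t, a+2=c, t+2=v.

tcv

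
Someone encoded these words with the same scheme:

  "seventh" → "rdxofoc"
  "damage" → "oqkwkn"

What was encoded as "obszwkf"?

vampire

Read the word backwards and shift each letter +10.
Reversing it on obszwkf: shift back: o−10=e, b−10=r, s−10=i, z−10=p, w−10=m, k−10=a, f−10=v → eripmav; then reverse → vampire.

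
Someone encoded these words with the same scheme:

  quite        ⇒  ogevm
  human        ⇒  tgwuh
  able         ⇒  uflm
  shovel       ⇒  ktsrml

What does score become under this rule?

This is an affine cipher: with a=0,…,z=25, each position x becomes (11x+20) mod 26.
For score: s(18)→11·18+20≡10=k; c(2)→11·2+20≡16=q; o(14)→11·14+20≡18=s; r(17)→11·17+20≡25=z; e(4)→11·4+20≡12=m (all mod 26).

kqszm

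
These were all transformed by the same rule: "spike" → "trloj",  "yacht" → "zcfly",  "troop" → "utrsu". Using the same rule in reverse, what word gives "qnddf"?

Each letter shifts forward by (position + 1), i.e. 1, 2, 3, … — the shift grows by one for each successive letter.
Reversing it on qnddf: q−1=p, n−2=l, d−3=a, d−4=z, f−5=a.

plaza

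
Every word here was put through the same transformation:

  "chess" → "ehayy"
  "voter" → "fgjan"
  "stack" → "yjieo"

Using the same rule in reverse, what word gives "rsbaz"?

pixel

Treating letters as 0–25, the rule is x ↦ 11x + 8 (mod 26).
Undoing it on rsbaz: r(17)→19·(17−8)≡15=p; s(18)→19·(18−8)≡8=i; b(1)→19·(1−8)≡23=x; a(0)→19·(0−8)≡4=e; z(25)→19·(25−8)≡11=l (all mod 26).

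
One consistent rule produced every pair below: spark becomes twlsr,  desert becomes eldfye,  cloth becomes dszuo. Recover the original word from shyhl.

range

It's a Vigenère-style cipher with numeric key [1,7,11]: position i shifts by key[i mod 3].
Undoing it on shyhl: s−1=r, h−7=a, y−11=n, h−1=g, l−7=e.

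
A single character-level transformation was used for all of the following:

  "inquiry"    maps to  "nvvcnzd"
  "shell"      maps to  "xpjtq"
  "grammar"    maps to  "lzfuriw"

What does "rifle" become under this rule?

wqktj

A repeating key of period 2 is used — shifts +5, +8 over and over.
On rifle: r+5=w, i+8=q, f+5=k, l+8=t, e+5=j.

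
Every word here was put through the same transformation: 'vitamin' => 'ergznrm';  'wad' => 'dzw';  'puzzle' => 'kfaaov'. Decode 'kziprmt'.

Each letter is replaced by its mirror in the alphabet: a↔z, b↔y, c↔x, and so on (the Atbash cipher).
Reversing it on kziprmt: k↔p, z↔a, i↔r, p↔k, r↔i, m↔n, t↔g.

parking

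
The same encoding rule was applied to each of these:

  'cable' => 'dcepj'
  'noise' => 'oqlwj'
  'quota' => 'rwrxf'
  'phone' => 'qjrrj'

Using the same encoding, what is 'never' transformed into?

ogyiw

In cable: c→d is +1, a→c is +2, b→e is +3, l→p is +4 — the shift increases by 1 each position. The shift increases by 1 at each position, starting from +1: 1, 2, 3, ….
Applying it to never: n+1=o, e+2=g, v+3=y, e+4=i, r+5=w.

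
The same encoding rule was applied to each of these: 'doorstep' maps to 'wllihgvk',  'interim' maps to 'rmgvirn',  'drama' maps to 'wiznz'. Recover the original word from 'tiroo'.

Each pair mirrors across the alphabet (d↔w, o↔l, o↔l): positions sum to 25. Letters are reflected about the middle of the alphabet (position → 25−position): Atbash.
Reversing it on tiroo: t↔g, i↔r, r↔i, o↔l, o↔l.

grill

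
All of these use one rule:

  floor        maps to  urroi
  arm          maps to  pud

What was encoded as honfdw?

The output letters match the input read backwards, each shifted +3: floor reversed is roolf. Two steps: reverse the string, then apply a Caesar shift of +3.
Reversing it on honfdw: shift back: h−3=e, o−3=l, n−3=k, f−3=c, d−3=a, w−3=t → elkcat; then reverse → tackle.

tackle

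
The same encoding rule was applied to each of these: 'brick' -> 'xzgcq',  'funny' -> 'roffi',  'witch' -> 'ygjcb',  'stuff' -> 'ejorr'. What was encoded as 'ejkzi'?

story

b(1)→x(23) and r(17)→z(25) fit y≡5x+18 (mod 26); the inverse of 5 mod 26 is 21. This is an affine cipher: with a=0,…,z=25, each position x becomes (5x+18) mod 26.
Reversing it on ejkzi: e(4)→21·(4−18)≡18=s; j(9)→21·(9−18)≡19=t; k(10)→21·(10−18)≡14=o; z(25)→21·(25−18)≡17=r; i(8)→21·(8−18)≡24=y (all mod 26).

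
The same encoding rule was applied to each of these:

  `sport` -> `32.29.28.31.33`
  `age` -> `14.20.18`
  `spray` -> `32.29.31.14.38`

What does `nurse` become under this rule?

27.34.31.32.18

s is letter #19 and maps to 32: an offset of 13. Each letter is replaced by its alphabet position (a=1..z=26) + 13.
For nurse: n=14→27, u=21→34, r=18→31, s=19→32, e=5→18.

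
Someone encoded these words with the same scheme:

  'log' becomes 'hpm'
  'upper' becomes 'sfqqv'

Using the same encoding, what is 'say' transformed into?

The output letters match the input read backwards, each shifted +1: log reversed is gol. Read the word backwards and shift each letter +1.
For say: reverse → yas; then shift: y+1=z, a+1=b, s+1=t.

zbt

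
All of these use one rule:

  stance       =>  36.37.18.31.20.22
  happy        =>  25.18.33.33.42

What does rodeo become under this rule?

Each letter is replaced by its alphabet position (a=1..z=26) + 17.
On rodeo: r=18→35, o=15→32, d=4→21, e=5→22, o=15→32.

35.32.21.22.32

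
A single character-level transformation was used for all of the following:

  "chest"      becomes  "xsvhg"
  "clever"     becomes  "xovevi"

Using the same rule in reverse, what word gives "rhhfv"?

Each pair mirrors across the alphabet (c↔x, h↔s, e↔v): positions sum to 25. Letters are reflected about the middle of the alphabet (position → 25−position): Atbash.
Decoding rhhfv: r↔i, h↔s, h↔s, f↔u, v↔e.

issue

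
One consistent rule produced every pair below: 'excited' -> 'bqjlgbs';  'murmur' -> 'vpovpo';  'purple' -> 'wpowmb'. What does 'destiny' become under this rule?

sbxglez

e(4)→b(1) and x(23)→q(16) fit y≡9x+17 (mod 26); the inverse of 9 mod 26 is 3. Treating letters as 0–25, the rule is x ↦ 9x + 17 (mod 26).
On destiny: d(3)→9·3+17≡18=s; e(4)→9·4+17≡1=b; s(18)→9·18+17≡23=x; t(19)→9·19+17≡6=g; i(8)→9·8+17≡11=l; n(13)→9·13+17≡4=e; y(24)→9·24+17≡25=z (all mod 26).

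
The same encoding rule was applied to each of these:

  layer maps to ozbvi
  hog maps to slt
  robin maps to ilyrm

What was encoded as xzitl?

cargo

Letters are reflected about the middle of the alphabet (position → 25−position): Atbash.
Reversing it on xzitl: x↔c, z↔a, i↔r, t↔g, l↔o.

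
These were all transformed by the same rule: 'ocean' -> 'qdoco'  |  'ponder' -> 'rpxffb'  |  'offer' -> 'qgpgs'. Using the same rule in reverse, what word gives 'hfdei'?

A repeating key of period 3 is used — shifts +2, +1, +10 over and over.
Reversing it on hfdei: h−2=f, f−1=e, d−10=t, e−2=c, i−1=h.

fetch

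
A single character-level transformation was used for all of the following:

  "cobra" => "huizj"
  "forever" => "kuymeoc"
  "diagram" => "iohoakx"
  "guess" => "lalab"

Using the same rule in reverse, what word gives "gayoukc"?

burglar

In cobra: c→h is +5, o→u is +6, b→i is +7, r→z is +8 — the shift increases by 1 each position. The shift increases by 1 at each position, starting from +5: 5, 6, 7, ….
Reversing it on gayoukc: g−5=b, a−6=u, y−7=r, o−8=g, u−9=l, k−10=a, c−11=r.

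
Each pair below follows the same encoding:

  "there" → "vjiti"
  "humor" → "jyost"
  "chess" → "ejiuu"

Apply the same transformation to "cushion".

The shift depends on letter class: consonant t→v is +2, but vowel e→i is +4. Two shifts are in play — +4 for a/e/i/o/u, +2 for every other letter.
For cushion: c(cons)+2=e, u(vowel)+4=y, s(cons)+2=u, h(cons)+2=j, i(vowel)+4=m, o(vowel)+4=s, n(cons)+2=p.

eyujmsp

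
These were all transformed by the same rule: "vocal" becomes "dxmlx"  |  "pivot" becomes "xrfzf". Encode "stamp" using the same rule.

The shift increases by 1 at each position, starting from +8: 8, 9, 10, ….
On stamp: s+8=a, t+9=c, a+10=k, m+11=x, p+12=b.

ackxb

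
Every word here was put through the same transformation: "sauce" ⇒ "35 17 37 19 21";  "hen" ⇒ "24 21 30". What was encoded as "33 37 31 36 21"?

quote

The number is (letter's place in the alphabet, a=1) + 16.
Decoding 33 37 31 36 21: 33→(33−16)÷1=17=q, 37→(37−16)÷1=21=u, 31→(31−16)÷1=15=o, 36→(36−16)÷1=20=t, 21→(21−16)÷1=5=e.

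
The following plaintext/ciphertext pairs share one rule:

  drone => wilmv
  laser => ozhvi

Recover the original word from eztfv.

Each pair mirrors across the alphabet (d↔w, r↔i, o↔l): positions sum to 25. Letters are reflected about the middle of the alphabet (position → 25−position): Atbash.
Decoding eztfv: e↔v, z↔a, t↔g, f↔u, v↔e.

vague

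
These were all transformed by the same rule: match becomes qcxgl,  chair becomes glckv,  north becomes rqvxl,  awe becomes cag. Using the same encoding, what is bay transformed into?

fcc

The shift depends on letter class: consonant m→q is +4, but vowel a→c is +2. Vowels shift forward by 2 and consonants shift forward by 4.
For bay: b(cons)+4=f, a(vowel)+2=c, y(cons)+4=c.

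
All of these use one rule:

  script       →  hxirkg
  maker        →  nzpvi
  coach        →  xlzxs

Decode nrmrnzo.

Each pair mirrors across the alphabet (s↔h, c↔x, r↔i): positions sum to 25. Each letter is replaced by its mirror in the alphabet: a↔z, b↔y, c↔x, and so on (the Atbash cipher).
Decoding nrmrnzo: n↔m, r↔i, m↔n, r↔i, n↔m, z↔a, o↔l.

minimal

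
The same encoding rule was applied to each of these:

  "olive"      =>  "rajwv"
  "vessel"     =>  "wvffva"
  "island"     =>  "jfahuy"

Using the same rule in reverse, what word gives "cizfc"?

o(14)→r(17) and l(11)→a(0) fit y≡23x+7 (mod 26); the inverse of 23 mod 26 is 17. Treating letters as 0–25, the rule is x ↦ 23x + 7 (mod 26).
Reversing it on cizfc: c(2)→17·(2−7)≡19=t; i(8)→17·(8−7)≡17=r; z(25)→17·(25−7)≡20=u; f(5)→17·(5−7)≡18=s; c(2)→17·(2−7)≡19=t (all mod 26).

trust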